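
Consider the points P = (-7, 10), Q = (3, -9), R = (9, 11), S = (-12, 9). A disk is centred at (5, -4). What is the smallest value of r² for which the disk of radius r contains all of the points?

The required radius is the distance from (5, -4) to the farthest point.
Squared distances: 340, 29, 241, 458.
Maximum is 458, attained at S.

458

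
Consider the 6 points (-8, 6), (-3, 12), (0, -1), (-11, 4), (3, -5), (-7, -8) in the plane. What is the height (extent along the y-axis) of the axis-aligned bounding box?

20

max y = 12, min y = -8, so height = 20.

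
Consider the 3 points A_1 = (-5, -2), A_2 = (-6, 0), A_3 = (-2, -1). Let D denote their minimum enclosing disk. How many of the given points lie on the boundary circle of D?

Side lengths²: A_1A_2² = 5, A_1A_3² = 10, A_2A_3² = 17.
Since A_2A_3² = 17 ≥ 10 + 5 = 15, the angle opposite A_2A_3 is not acute, so the smallest enclosing circle has A_2A_3 as diameter.
Centre = midpoint of A_2A_3 = (-4, -0.5), r² = 17/4 = 4.25.
The points at distance exactly r from the centre are A_2, A_3 — 2 points.

2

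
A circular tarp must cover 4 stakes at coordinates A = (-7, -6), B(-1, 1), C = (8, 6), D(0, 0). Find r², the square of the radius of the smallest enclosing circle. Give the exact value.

The farthest pair is A–C with squared distance 369. The circle on this segment as diameter has centre (0.5, 0) and r² = 369/4 = 92.25.
Check B: distance² to centre = 3.25 ≤ 92.25, so it lies inside.
All remaining points lie in this disk, and no smaller disk contains both endpoints, so this is the minimum enclosing circle.

92.25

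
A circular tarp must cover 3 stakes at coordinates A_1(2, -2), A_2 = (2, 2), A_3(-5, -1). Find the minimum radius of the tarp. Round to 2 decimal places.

3.85

Side lengths²: A_1A_2² = 16, A_1A_3² = 50, A_2A_3² = 58.
Since A_2A_3² = 58 < 50 + 16 = 66, the triangle is acute, so the smallest enclosing circle is the circumcircle.
Circumcentre = (-9/7, 0), r² = 725/49.
r = √(725/49) ≈ 3.85.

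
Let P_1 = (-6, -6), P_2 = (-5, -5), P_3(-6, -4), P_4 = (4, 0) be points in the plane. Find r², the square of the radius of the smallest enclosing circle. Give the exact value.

A smallest enclosing disk is always determined by at most three of the input points on its boundary.
The farthest pair is P_1–P_4 with squared distance 136. The circle on this segment as diameter has centre (-1, -3) and r² = 136/4 = 34.
Check P_2: distance² to centre = 20 ≤ 34, so it lies inside.
All remaining points lie in this disk, and no smaller disk contains both endpoints, so this is the minimum enclosing circle.

34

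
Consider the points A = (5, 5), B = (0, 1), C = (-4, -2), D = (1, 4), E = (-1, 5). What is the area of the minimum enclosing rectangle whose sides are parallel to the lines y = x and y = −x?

In coordinates u = x + y, v = x − y the rectangle is axis-aligned; the map (x,y)→(u,v) scales areas by 2.
u-values: 10, 1, -6, 5, 4; range = 10 − (-6) = 16.
v-values: 0, -1, -2, -3, -6; range = 0 − (-6) = 6.
Area = (16 × 6) / 2 = 48.

48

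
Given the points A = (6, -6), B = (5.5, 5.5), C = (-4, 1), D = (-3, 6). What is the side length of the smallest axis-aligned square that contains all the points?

12

The bounding box has width 10 and height 12.
An axis-aligned square enclosing the set must have side ≥ max(width, height).
So the minimum side is max(10, 12) = 12.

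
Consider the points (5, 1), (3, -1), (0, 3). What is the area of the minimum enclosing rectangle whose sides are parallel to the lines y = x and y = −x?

14

In coordinates u = x + y, v = x − y the rectangle is axis-aligned; the map (x,y)→(u,v) scales areas by 2.
u-values: 6, 2, 3; range = 6 − 2 = 4.
v-values: 4, 4, -3; range = 4 − (-3) = 7.
Area = (4 × 7) / 2 = 14.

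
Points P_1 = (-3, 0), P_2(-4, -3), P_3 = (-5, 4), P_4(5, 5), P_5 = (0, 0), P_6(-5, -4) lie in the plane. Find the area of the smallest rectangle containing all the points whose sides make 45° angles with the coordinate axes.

In coordinates u = x + y, v = x − y the rectangle is axis-aligned; the map (x,y)→(u,v) scales areas by 2.
u-values: -3, -7, -1, 10, 0, -9; range = 10 − (-9) = 19.
v-values: -3, -1, -9, 0, 0, -1; range = 0 − (-9) = 9.
Area = (19 × 9) / 2 = 85.5.

85.5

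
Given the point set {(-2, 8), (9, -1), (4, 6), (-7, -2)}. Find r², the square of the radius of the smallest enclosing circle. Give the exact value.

The minimum enclosing circle is determined by three boundary points: (-2, 8), (9, -1), (-7, -2).
Their circumcentre is (55/62, 19/62) with r² = 129785/1922.
The farthest remaining point (4, 6) is at distance² 80929/1922 ≤ 129785/1922.

129785/1922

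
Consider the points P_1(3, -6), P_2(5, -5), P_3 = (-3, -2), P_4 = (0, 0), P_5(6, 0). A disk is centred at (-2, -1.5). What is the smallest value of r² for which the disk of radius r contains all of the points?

The required radius is the distance from (-2, -1.5) to the farthest point.
Squared distances: 45.25, 61.25, 1.25, 6.25, 66.25.
Maximum is 66.25, attained at P_5.

66.25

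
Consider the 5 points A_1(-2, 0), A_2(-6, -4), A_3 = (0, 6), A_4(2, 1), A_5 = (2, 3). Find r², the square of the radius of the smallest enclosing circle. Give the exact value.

A smallest enclosing disk is always determined by at most three of the input points on its boundary.
The farthest pair is A_2–A_3 with squared distance 136. The circle on this segment as diameter has centre (-3, 1) and r² = 136/4 = 34.
Check A_1: distance² to centre = 2 ≤ 34, so it lies inside.
All remaining points lie in this disk, and no smaller disk contains both endpoints, so this is the minimum enclosing circle.

34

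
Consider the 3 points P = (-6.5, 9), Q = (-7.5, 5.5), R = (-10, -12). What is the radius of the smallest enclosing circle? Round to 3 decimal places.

10.645

Side lengths²: PQ² = 13.25, PR² = 453.25, QR² = 312.5.
Since PR² = 453.25 ≥ 312.5 + 13.25 = 325.75, the angle opposite PR is not acute, so the smallest enclosing circle has PR as diameter.
Centre = midpoint of PR = (-8.25, -1.5), r² = 453.25/4 = 113.3125.
r = √(113.3125) ≈ 10.645.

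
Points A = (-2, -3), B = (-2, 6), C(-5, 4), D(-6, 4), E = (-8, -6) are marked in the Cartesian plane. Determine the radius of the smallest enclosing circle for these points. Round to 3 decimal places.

6.708

A smallest enclosing disk is always determined by at most three of the input points on its boundary.
The farthest pair is B–E with squared distance 180. The circle on this segment as diameter has centre (-5, 0) and r² = 180/4 = 45.
Check A: distance² to centre = 18 ≤ 45, so it lies inside.
All remaining points lie in this disk, and no smaller disk contains both endpoints, so this is the minimum enclosing circle.
r = √45 ≈ 6.708.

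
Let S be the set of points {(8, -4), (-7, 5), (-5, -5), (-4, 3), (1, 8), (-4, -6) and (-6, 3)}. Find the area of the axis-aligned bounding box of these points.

x ranges over [-7, 8], width 15.
y ranges over [-6, 8], height 14.
Area = 15 × 14 = 210.

210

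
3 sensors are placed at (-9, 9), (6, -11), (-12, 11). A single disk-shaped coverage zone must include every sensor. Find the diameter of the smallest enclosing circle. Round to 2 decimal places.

Call the three points A, B, C in the order given.
Side lengths²: AB² = 625, AC² = 13, BC² = 808.
Since BC² = 808 ≥ 625 + 13 = 638, the angle opposite BC is not acute, so the smallest enclosing circle has BC as diameter.
Centre = midpoint of BC = (-3, 0), r² = 808/4 = 202.
Diameter = 2r = 2√202 ≈ 28.43.

28.43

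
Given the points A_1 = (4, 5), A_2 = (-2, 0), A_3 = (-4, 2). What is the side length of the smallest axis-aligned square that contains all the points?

8

The bounding box has width 8 and height 5.
An axis-aligned square enclosing the set must have side ≥ max(width, height).
So the minimum side is max(8, 5) = 8.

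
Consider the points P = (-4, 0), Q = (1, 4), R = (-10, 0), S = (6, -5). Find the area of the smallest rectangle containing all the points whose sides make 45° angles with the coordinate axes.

157.5

In coordinates u = x + y, v = x − y the rectangle is axis-aligned; the map (x,y)→(u,v) scales areas by 2.
u-values: -4, 5, -10, 1; range = 5 − (-10) = 15.
v-values: -4, -3, -10, 11; range = 11 − (-10) = 21.
Area = (15 × 21) / 2 = 157.5.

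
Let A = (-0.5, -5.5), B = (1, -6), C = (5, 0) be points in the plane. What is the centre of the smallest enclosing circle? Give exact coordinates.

Side lengths²: AB² = 2.5, AC² = 60.5, BC² = 52.
Since AC² = 60.5 ≥ 52 + 2.5 = 54.5, the angle opposite AC is not acute, so the smallest enclosing circle has AC as diameter.
Centre = midpoint of AC = (2.25, -2.75), r² = 60.5/4 = 15.125.
Centre = (2.25, -2.75).

(2.25, -2.75)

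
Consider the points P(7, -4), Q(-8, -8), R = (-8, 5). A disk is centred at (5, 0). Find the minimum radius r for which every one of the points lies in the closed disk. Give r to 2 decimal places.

The required radius is the distance from (5, 0) to the farthest point.
Squared distances: 20, 233, 194.
Maximum is 233, attained at Q.
r = √233 ≈ 15.26.

15.26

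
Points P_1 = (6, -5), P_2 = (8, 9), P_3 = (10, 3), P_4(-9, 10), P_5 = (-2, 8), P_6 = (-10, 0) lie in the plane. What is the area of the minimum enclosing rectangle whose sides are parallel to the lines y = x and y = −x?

405

In coordinates u = x + y, v = x − y the rectangle is axis-aligned; the map (x,y)→(u,v) scales areas by 2.
u-values: 1, 17, 13, 1, 6, -10; range = 17 − (-10) = 27.
v-values: 11, -1, 7, -19, -10, -10; range = 11 − (-19) = 30.
Area = (27 × 30) / 2 = 405.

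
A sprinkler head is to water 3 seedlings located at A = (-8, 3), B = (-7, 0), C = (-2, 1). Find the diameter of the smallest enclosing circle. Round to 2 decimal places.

6.32

Side lengths²: AB² = 10, AC² = 40, BC² = 26.
Since AC² = 40 ≥ 26 + 10 = 36, the angle opposite AC is not acute, so the smallest enclosing circle has AC as diameter.
Centre = midpoint of AC = (-5, 2), r² = 40/4 = 10.
Diameter = 2r = 2√10 ≈ 6.32.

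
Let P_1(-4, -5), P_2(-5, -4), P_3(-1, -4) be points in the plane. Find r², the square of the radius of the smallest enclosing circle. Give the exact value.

4

Side lengths²: P_1P_2² = 2, P_1P_3² = 10, P_2P_3² = 16.
Since P_2P_3² = 16 ≥ 10 + 2 = 12, the angle opposite P_2P_3 is not acute, so the smallest enclosing circle has P_2P_3 as diameter.
Centre = midpoint of P_2P_3 = (-3, -4), r² = 16/4 = 4.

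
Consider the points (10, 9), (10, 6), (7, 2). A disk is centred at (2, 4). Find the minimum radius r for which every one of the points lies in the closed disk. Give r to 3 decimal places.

9.434

The required radius is the distance from (2, 4) to the farthest point.
Squared distances: 89, 68, 29.
Maximum is 89, attained at (10, 9).
r = √89 ≈ 9.434.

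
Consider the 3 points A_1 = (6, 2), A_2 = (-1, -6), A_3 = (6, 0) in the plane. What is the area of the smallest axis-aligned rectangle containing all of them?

x ranges over [-1, 6], width 7.
y ranges over [-6, 2], height 8.
Area = 7 × 8 = 56.

56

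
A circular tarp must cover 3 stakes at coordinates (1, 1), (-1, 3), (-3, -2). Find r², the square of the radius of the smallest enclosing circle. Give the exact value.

Call the three points A, B, C in the order given.
Side lengths²: AB² = 8, AC² = 25, BC² = 29.
Since BC² = 29 < 25 + 8 = 33, the triangle is acute, so the smallest enclosing circle is the circumcircle.
Circumcentre = (-23/14, 5/14), r² = 725/98.

725/98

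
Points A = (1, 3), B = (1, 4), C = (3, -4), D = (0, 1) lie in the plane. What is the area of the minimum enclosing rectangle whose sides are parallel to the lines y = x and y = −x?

In coordinates u = x + y, v = x − y the rectangle is axis-aligned; the map (x,y)→(u,v) scales areas by 2.
u-values: 4, 5, -1, 1; range = 5 − (-1) = 6.
v-values: -2, -3, 7, -1; range = 7 − (-3) = 10.
Area = (6 × 10) / 2 = 30.

30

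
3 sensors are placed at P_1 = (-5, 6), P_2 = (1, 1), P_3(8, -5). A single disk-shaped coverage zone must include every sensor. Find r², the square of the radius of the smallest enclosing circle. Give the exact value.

Side lengths²: P_1P_2² = 61, P_1P_3² = 290, P_2P_3² = 85.
Since P_1P_3² = 290 ≥ 85 + 61 = 146, the angle opposite P_1P_3 is not acute, so the smallest enclosing circle has P_1P_3 as diameter.
Centre = midpoint of P_1P_3 = (1.5, 0.5), r² = 290/4 = 72.5.

72.5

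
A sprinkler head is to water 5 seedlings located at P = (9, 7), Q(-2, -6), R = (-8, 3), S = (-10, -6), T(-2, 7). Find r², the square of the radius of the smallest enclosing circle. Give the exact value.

The minimum enclosing circle of a finite set is fixed by two of the points (as a diameter) or three (as a circumcircle).
The farthest pair is P–S with squared distance 530. The circle on this segment as diameter has centre (-0.5, 0.5) and r² = 530/4 = 132.5.
Check Q: distance² to centre = 44.5 ≤ 132.5, so it lies inside.
All remaining points lie in this disk, and no smaller disk contains both endpoints, so this is the minimum enclosing circle.

132.5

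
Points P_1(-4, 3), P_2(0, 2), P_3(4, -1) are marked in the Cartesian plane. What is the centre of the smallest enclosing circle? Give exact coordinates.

(0, 1)

Side lengths²: P_1P_2² = 17, P_1P_3² = 80, P_2P_3² = 25.
Since P_1P_3² = 80 ≥ 25 + 17 = 42, the angle opposite P_1P_3 is not acute, so the smallest enclosing circle has P_1P_3 as diameter.
Centre = midpoint of P_1P_3 = (0, 1), r² = 80/4 = 20.
Centre = (0, 1).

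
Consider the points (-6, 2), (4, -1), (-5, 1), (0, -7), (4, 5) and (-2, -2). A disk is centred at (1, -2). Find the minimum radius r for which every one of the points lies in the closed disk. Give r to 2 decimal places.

8.06

The required radius is the distance from (1, -2) to the farthest point.
Squared distances: 65, 10, 45, 26, 58, 9.
Maximum is 65, attained at (-6, 2).
r = √65 ≈ 8.06.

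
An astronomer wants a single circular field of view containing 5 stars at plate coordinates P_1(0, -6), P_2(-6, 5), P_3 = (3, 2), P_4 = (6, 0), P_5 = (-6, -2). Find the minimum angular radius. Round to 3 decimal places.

6.775

By Welzl's lemma the MEC is supported by two points (diametrically opposite) or three points (on a circumcircle).
The minimum enclosing circle is determined by three boundary points: P_1, P_2, P_4.
Their circumcentre is (-25/34, 25/34) with r² = 26533/578.
The farthest remaining point P_5 is at distance² 20345/578 ≤ 26533/578.
r = √(26533/578) ≈ 6.775.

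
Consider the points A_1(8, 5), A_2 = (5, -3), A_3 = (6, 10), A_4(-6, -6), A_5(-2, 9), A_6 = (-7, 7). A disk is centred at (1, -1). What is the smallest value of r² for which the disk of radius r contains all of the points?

The required radius is the distance from (1, -1) to the farthest point.
Squared distances: 85, 20, 146, 74, 109, 128.
Maximum is 146, attained at A_3.

146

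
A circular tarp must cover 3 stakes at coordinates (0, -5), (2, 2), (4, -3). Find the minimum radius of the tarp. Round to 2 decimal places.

3.64

Call the three points A, B, C in the order given.
Side lengths²: AB² = 53, AC² = 20, BC² = 29.
Since AB² = 53 ≥ 29 + 20 = 49, the angle opposite AB is not acute, so the smallest enclosing circle has AB as diameter.
Centre = midpoint of AB = (1, -1.5), r² = 53/4 = 13.25.
r = √(13.25) ≈ 3.64.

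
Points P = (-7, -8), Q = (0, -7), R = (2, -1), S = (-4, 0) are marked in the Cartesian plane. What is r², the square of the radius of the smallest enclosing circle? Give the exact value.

32.5

A smallest enclosing disk is always determined by at most three of the input points on its boundary.
The farthest pair is P–R with squared distance 130. The circle on this segment as diameter has centre (-2.5, -4.5) and r² = 130/4 = 32.5.
Check Q: distance² to centre = 12.5 ≤ 32.5, so it lies inside.
All remaining points lie in this disk, and no smaller disk contains both endpoints, so this is the minimum enclosing circle.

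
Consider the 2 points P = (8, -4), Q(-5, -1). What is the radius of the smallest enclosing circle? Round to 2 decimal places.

The smallest circle enclosing two points has them as diameter endpoints.
Centre = midpoint = (1.5, -2.5); r² = |PQ|²/4 = 178/4 = 44.5.
r = √(44.5) ≈ 6.67.

6.67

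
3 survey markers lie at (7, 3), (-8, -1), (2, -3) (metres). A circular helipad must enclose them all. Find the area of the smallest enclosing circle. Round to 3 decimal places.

Call the three points A, B, C in the order given.
Side lengths²: AB² = 241, AC² = 61, BC² = 104.
Since AB² = 241 ≥ 104 + 61 = 165, the angle opposite AB is not acute, so the smallest enclosing circle has AB as diameter.
Centre = midpoint of AB = (-0.5, 1), r² = 241/4 = 60.25.
Area = π·r² = π·60.25 ≈ 189.281.

189.281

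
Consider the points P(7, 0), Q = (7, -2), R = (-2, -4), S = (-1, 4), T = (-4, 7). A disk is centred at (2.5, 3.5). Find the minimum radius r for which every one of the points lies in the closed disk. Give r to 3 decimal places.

8.746

The required radius is the distance from (2.5, 3.5) to the farthest point.
Squared distances: 32.5, 50.5, 76.5, 12.5, 54.5.
Maximum is 76.5, attained at R.
r = √(76.5) ≈ 8.746.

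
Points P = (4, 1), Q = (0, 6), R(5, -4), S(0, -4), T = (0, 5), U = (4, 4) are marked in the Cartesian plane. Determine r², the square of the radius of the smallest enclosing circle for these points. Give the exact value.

31.25

A smallest enclosing disk is always determined by at most three of the input points on its boundary.
The farthest pair is Q–R with squared distance 125. The circle on this segment as diameter has centre (2.5, 1) and r² = 125/4 = 31.25.
Check P: distance² to centre = 2.25 ≤ 31.25, so it lies inside.
All remaining points lie in this disk, and no smaller disk contains both endpoints, so this is the minimum enclosing circle.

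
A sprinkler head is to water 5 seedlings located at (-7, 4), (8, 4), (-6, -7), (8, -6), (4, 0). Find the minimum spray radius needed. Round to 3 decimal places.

9.014

The minimum enclosing circle of a finite set is fixed by two of the points (as a diameter) or three (as a circumcircle).
The farthest pair is (-7, 4)–(8, -6) with squared distance 325. The circle on this segment as diameter has centre (0.5, -1) and r² = 325/4 = 81.25.
Check (8, 4): distance² to centre = 81.25 ≤ 81.25, so it lies inside.
All remaining points lie in this disk, and no smaller disk contains both endpoints, so this is the minimum enclosing circle.
r = √(81.25) ≈ 9.014.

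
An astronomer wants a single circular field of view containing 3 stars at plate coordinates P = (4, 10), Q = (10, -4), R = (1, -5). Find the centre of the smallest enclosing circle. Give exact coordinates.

Side lengths²: PQ² = 232, PR² = 234, QR² = 82.
Since PR² = 234 < 232 + 82 = 314, the triangle is acute, so the smallest enclosing circle is the circumcircle.
Circumcentre = (105/22, 45/22), r² = 15457/242.
Centre = (105/22, 45/22).

(105/22, 45/22)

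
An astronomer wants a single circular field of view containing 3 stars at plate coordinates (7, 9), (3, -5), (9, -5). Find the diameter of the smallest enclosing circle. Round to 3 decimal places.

14.708

Call the three points A, B, C in the order given.
Side lengths²: AB² = 212, AC² = 200, BC² = 36.
Since AB² = 212 < 200 + 36 = 236, the triangle is acute, so the smallest enclosing circle is the circumcircle.
Circumcentre = (6, 12/7), r² = 2650/49.
Diameter = 2r = 2√(2650/49) ≈ 14.708.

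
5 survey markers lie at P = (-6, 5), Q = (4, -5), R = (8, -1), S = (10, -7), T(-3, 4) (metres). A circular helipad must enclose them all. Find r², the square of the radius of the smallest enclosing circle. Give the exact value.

The farthest pair is P–S with squared distance 400. The circle on this segment as diameter has centre (2, -1) and r² = 400/4 = 100.
Check Q: distance² to centre = 20 ≤ 100, so it lies inside.
All remaining points lie in this disk, and no smaller disk contains both endpoints, so this is the minimum enclosing circle.

100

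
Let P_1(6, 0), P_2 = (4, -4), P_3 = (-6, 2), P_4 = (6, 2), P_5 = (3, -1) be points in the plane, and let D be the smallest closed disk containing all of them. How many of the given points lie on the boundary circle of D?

3

A smallest enclosing disk is always determined by at most three of the input points on its boundary.
The minimum enclosing circle is determined by three boundary points: P_2, P_3, P_4.
Their circumcentre is (0, 2/3) with r² = 340/9.
The farthest remaining point P_1 is at distance² 328/9 ≤ 340/9.
The points at distance exactly r from the centre are P_2, P_3, P_4 — 3 points.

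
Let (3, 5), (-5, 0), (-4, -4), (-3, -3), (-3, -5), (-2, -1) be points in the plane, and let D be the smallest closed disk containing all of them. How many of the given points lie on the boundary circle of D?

2

By Welzl's lemma the MEC is supported by two points (diametrically opposite) or three points (on a circumcircle).
The farthest pair is (3, 5)–(-3, -5) with squared distance 136. The circle on this segment as diameter has centre (0, 0) and r² = 136/4 = 34.
Check (-5, 0): distance² to centre = 25 ≤ 34, so it lies inside.
All remaining points lie in this disk, and no smaller disk contains both endpoints, so this is the minimum enclosing circle.
The points at distance exactly r from the centre are (3, 5), (-3, -5) — 2 points.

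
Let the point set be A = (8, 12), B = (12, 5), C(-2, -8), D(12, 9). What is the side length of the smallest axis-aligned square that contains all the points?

20

The bounding box has width 14 and height 20.
An axis-aligned square enclosing the set must have side ≥ max(width, height).
So the minimum side is max(14, 20) = 20.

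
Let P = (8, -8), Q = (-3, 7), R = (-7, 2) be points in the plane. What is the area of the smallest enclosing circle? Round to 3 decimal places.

273.803

Side lengths²: PQ² = 346, PR² = 325, QR² = 41.
Since PQ² = 346 < 325 + 41 = 366, the triangle is acute, so the smallest enclosing circle is the circumcircle.
Circumcentre = (85/46, -45/46), r² = 92209/1058.
Area = π·r² = π·92209/1058 ≈ 273.803.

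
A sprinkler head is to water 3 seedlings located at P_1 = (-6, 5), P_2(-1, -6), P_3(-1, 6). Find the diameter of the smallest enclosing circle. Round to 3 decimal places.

12.322

Side lengths²: P_1P_2² = 146, P_1P_3² = 26, P_2P_3² = 144.
Since P_1P_2² = 146 < 144 + 26 = 170, the triangle is acute, so the smallest enclosing circle is the circumcircle.
Circumcentre = (-2.4, 0), r² = 37.96.
Diameter = 2r = 2√(37.96) ≈ 12.322.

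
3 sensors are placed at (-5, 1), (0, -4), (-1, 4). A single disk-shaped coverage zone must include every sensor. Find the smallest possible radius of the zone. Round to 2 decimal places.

Call the three points A, B, C in the order given.
Side lengths²: AB² = 50, AC² = 25, BC² = 65.
Since BC² = 65 < 50 + 25 = 75, the triangle is acute, so the smallest enclosing circle is the circumcircle.
Circumcentre = (-15/14, -1/14), r² = 1625/98.
r = √(1625/98) ≈ 4.07.

4.07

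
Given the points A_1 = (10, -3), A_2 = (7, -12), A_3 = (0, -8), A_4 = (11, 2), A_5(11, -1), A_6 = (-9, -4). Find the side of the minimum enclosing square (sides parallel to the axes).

20

The bounding box has width 20 and height 14.
An axis-aligned square enclosing the set must have side ≥ max(width, height).
So the minimum side is max(20, 14) = 20.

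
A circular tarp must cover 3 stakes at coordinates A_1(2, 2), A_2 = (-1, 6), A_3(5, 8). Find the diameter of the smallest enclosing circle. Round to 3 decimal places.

Side lengths²: A_1A_2² = 25, A_1A_3² = 45, A_2A_3² = 40.
Since A_1A_3² = 45 < 40 + 25 = 65, the triangle is acute, so the smallest enclosing circle is the circumcircle.
Circumcentre = (2.5, 5.5), r² = 12.5.
Diameter = 2r = 2√(12.5) ≈ 7.071.

7.071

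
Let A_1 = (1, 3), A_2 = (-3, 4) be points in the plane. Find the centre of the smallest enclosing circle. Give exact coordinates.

The smallest circle enclosing two points has them as diameter endpoints.
Centre = midpoint = (-1, 3.5); r² = |A_1A_2|²/4 = 17/4 = 4.25.
Centre = (-1, 3.5).

(-1, 3.5)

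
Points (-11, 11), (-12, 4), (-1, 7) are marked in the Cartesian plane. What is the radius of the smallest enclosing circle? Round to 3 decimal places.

Call the three points A, B, C in the order given.
Side lengths²: AB² = 50, AC² = 116, BC² = 130.
Since BC² = 130 < 116 + 50 = 166, the triangle is acute, so the smallest enclosing circle is the circumcircle.
Circumcentre = (-254/37, 253/37), r² = 47125/1369.
r = √(47125/1369) ≈ 5.867.

5.867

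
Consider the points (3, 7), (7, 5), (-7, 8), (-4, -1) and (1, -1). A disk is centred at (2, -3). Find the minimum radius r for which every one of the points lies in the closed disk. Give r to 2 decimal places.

14.21

The required radius is the distance from (2, -3) to the farthest point.
Squared distances: 101, 89, 202, 40, 5.
Maximum is 202, attained at (-7, 8).
r = √202 ≈ 14.21.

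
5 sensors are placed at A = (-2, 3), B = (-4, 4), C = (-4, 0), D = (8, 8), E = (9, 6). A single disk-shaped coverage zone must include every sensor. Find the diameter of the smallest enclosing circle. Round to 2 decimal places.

14.43

By Welzl's lemma the MEC is supported by two points (diametrically opposite) or three points (on a circumcircle).
The minimum enclosing circle is determined by three boundary points: C, D, E.
Their circumcentre is (2.125, 3.8125) with r² = 52.05078125.
The farthest remaining point B is at distance² 37.55078125 ≤ 52.05078125.
Diameter = 2r = 2√(52.05078125) ≈ 14.43.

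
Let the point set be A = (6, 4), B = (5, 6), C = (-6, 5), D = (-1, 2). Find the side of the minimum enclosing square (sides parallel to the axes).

The bounding box has width 12 and height 4.
An axis-aligned square enclosing the set must have side ≥ max(width, height).
So the minimum side is max(12, 4) = 12.

12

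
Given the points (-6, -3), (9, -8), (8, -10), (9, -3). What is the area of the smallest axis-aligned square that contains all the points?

225

The bounding box has width 15 and height 7.
An axis-aligned square enclosing the set must have side ≥ max(width, height).
So the minimum side is max(15, 7) = 15.
Area = 15² = 225.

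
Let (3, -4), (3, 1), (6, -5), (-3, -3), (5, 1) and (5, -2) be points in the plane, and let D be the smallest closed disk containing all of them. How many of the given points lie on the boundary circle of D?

3

The minimum enclosing circle of a finite set is fixed by two of the points (as a diameter) or three (as a circumcircle).
The minimum enclosing circle is determined by three boundary points: (6, -5), (-3, -3), (5, 1).
Their circumcentre is (47/26, -34/13) with r² = 15725/676.
The farthest remaining point (3, 1) is at distance² 9797/676 ≤ 15725/676.
The points at distance exactly r from the centre are (6, -5), (-3, -3), (5, 1) — 3 points.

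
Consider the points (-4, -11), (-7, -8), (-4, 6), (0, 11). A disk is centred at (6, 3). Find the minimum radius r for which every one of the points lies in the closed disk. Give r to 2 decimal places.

17.20

The required radius is the distance from (6, 3) to the farthest point.
Squared distances: 296, 290, 109, 100.
Maximum is 296, attained at (-4, -11).
r = √296 ≈ 17.20.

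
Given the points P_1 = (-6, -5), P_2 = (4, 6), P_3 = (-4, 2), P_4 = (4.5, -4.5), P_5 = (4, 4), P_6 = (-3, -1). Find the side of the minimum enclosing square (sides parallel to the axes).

11

The bounding box has width 10.5 and height 11.
An axis-aligned square enclosing the set must have side ≥ max(width, height).
So the minimum side is max(10.5, 11) = 11.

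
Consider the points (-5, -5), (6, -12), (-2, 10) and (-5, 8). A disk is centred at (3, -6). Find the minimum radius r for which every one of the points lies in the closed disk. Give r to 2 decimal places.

16.76

The required radius is the distance from (3, -6) to the farthest point.
Squared distances: 65, 45, 281, 260.
Maximum is 281, attained at (-2, 10).
r = √281 ≈ 16.76.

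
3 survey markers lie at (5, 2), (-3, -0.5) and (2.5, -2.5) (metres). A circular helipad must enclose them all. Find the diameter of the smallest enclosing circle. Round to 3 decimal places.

8.382

Call the three points A, B, C in the order given.
Side lengths²: AB² = 70.25, AC² = 26.5, BC² = 34.25.
Since AB² = 70.25 ≥ 34.25 + 26.5 = 60.75, the angle opposite AB is not acute, so the smallest enclosing circle has AB as diameter.
Centre = midpoint of AB = (1, 0.75), r² = 70.25/4 = 17.5625.
Diameter = 2r = 2√(17.5625) ≈ 8.382.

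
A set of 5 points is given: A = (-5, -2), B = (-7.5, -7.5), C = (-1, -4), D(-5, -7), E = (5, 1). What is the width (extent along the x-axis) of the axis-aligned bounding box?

max x = 5, min x = -7.5, so width = 12.5.

12.5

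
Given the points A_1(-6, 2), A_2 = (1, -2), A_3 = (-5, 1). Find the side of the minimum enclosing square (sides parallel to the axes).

7

The bounding box has width 7 and height 4.
An axis-aligned square enclosing the set must have side ≥ max(width, height).
So the minimum side is max(7, 4) = 7.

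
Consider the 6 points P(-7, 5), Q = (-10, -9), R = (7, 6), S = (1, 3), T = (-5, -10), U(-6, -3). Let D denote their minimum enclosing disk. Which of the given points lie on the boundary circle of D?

Q, R

The minimum enclosing circle of a finite set is fixed by two of the points (as a diameter) or three (as a circumcircle).
The farthest pair is Q–R with squared distance 514. The circle on this segment as diameter has centre (-1.5, -1.5) and r² = 514/4 = 128.5.
Check P: distance² to centre = 72.5 ≤ 128.5, so it lies inside.
All remaining points lie in this disk, and no smaller disk contains both endpoints, so this is the minimum enclosing circle.
The points at distance exactly r from the centre are Q, R — 2 points.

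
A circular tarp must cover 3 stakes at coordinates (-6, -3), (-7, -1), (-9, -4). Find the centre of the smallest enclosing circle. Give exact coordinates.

(-109/14, -37/14)

Call the three points A, B, C in the order given.
Side lengths²: AB² = 5, AC² = 10, BC² = 13.
Since BC² = 13 < 10 + 5 = 15, the triangle is acute, so the smallest enclosing circle is the circumcircle.
Circumcentre = (-109/14, -37/14), r² = 325/98.
Centre = (-109/14, -37/14).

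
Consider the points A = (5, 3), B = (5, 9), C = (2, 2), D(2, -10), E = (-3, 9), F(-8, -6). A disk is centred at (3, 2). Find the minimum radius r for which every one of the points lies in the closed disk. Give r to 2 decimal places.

The required radius is the distance from (3, 2) to the farthest point.
Squared distances: 5, 53, 1, 145, 85, 185.
Maximum is 185, attained at F.
r = √185 ≈ 13.60.

13.60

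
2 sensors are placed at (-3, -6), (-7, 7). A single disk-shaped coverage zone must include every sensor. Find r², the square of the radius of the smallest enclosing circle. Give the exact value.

46.25

The smallest circle enclosing two points has them as diameter endpoints.
Centre = midpoint = (-5, 0.5); r² = |(-3, -6)−(-7, 7)|²/4 = 185/4 = 46.25.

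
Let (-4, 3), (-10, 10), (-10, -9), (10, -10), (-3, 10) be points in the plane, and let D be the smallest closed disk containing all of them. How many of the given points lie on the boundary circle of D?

By Welzl's lemma the MEC is supported by two points (diametrically opposite) or three points (on a circumcircle).
The farthest pair is (-10, 10)–(10, -10) with squared distance 800. The circle on this segment as diameter has centre (0, 0) and r² = 800/4 = 200.
Check (-4, 3): distance² to centre = 25 ≤ 200, so it lies inside.
All remaining points lie in this disk, and no smaller disk contains both endpoints, so this is the minimum enclosing circle.
The points at distance exactly r from the centre are (-10, 10), (10, -10) — 2 points.

2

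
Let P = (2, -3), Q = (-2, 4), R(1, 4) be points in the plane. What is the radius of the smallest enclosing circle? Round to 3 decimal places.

Side lengths²: PQ² = 65, PR² = 50, QR² = 9.
Since PQ² = 65 ≥ 50 + 9 = 59, the angle opposite PQ is not acute, so the smallest enclosing circle has PQ as diameter.
Centre = midpoint of PQ = (0, 0.5), r² = 65/4 = 16.25.
r = √(16.25) ≈ 4.031.

4.031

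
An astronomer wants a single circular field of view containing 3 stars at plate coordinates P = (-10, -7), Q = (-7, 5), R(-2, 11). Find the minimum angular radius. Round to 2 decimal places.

9.85

Side lengths²: PQ² = 153, PR² = 388, QR² = 61.
Since PR² = 388 ≥ 153 + 61 = 214, the angle opposite PR is not acute, so the smallest enclosing circle has PR as diameter.
Centre = midpoint of PR = (-6, 2), r² = 388/4 = 97.
r = √97 ≈ 9.85.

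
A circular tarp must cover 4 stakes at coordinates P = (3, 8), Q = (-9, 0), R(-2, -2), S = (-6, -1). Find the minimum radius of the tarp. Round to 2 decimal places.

A smallest enclosing disk is always determined by at most three of the input points on its boundary.
The farthest pair is P–Q with squared distance 208. The circle on this segment as diameter has centre (-3, 4) and r² = 208/4 = 52.
Check R: distance² to centre = 37 ≤ 52, so it lies inside.
All remaining points lie in this disk, and no smaller disk contains both endpoints, so this is the minimum enclosing circle.
r = √52 ≈ 7.21.

7.21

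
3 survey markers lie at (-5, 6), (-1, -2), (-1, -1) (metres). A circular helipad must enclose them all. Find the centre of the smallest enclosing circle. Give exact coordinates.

Call the three points A, B, C in the order given.
Side lengths²: AB² = 80, AC² = 65, BC² = 1.
Since AB² = 80 ≥ 65 + 1 = 66, the angle opposite AB is not acute, so the smallest enclosing circle has AB as diameter.
Centre = midpoint of AB = (-3, 2), r² = 80/4 = 20.
Centre = (-3, 2).

(-3, 2)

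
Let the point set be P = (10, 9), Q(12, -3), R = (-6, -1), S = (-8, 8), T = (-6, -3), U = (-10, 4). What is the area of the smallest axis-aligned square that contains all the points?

484

The bounding box has width 22 and height 12.
An axis-aligned square enclosing the set must have side ≥ max(width, height).
So the minimum side is max(22, 12) = 22.
Area = 22² = 484.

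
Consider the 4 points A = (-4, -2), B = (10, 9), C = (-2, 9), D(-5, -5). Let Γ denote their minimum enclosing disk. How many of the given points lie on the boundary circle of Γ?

The minimum enclosing circle of a finite set is fixed by two of the points (as a diameter) or three (as a circumcircle).
The farthest pair is B–D with squared distance 421. The circle on this segment as diameter has centre (2.5, 2) and r² = 421/4 = 105.25.
Check A: distance² to centre = 58.25 ≤ 105.25, so it lies inside.
All remaining points lie in this disk, and no smaller disk contains both endpoints, so this is the minimum enclosing circle.
The points at distance exactly r from the centre are B, D — 2 points.

2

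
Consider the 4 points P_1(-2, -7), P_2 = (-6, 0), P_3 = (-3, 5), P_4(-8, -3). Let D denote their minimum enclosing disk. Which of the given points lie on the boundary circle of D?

By Welzl's lemma the MEC is supported by two points (diametrically opposite) or three points (on a circumcircle).
The farthest pair is P_1–P_3 with squared distance 145. The circle on this segment as diameter has centre (-2.5, -1) and r² = 145/4 = 36.25.
Check P_2: distance² to centre = 13.25 ≤ 36.25, so it lies inside.
All remaining points lie in this disk, and no smaller disk contains both endpoints, so this is the minimum enclosing circle.
The points at distance exactly r from the centre are P_1, P_3 — 2 points.

P_1, P_3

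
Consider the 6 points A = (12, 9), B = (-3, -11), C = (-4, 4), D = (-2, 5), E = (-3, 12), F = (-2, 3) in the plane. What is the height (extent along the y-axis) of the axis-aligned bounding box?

max y = 12, min y = -11, so height = 23.

23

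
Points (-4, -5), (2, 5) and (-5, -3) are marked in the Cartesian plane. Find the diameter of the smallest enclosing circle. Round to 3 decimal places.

11.662

Call the three points A, B, C in the order given.
Side lengths²: AB² = 136, AC² = 5, BC² = 113.
Since AB² = 136 ≥ 113 + 5 = 118, the angle opposite AB is not acute, so the smallest enclosing circle has AB as diameter.
Centre = midpoint of AB = (-1, 0), r² = 136/4 = 34.
Diameter = 2r = 2√34 ≈ 11.662.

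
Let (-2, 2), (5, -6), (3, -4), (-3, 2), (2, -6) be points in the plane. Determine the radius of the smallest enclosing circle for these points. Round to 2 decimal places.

5.66

A smallest enclosing disk is always determined by at most three of the input points on its boundary.
The farthest pair is (5, -6)–(-3, 2) with squared distance 128. The circle on this segment as diameter has centre (1, -2) and r² = 128/4 = 32.
Check (-2, 2): distance² to centre = 25 ≤ 32, so it lies inside.
All remaining points lie in this disk, and no smaller disk contains both endpoints, so this is the minimum enclosing circle.
r = √32 ≈ 5.66.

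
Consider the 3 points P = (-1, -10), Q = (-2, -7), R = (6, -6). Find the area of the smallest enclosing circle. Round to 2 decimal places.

Side lengths²: PQ² = 10, PR² = 65, QR² = 65.
Since QR² = 65 < 65 + 10 = 75, the triangle is acute, so the smallest enclosing circle is the circumcircle.
Circumcentre = (2.1, -7.3), r² = 16.9.
Area = π·r² = π·16.9 ≈ 53.09.

53.09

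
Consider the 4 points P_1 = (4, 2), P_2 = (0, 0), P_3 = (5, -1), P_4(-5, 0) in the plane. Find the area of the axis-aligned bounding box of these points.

x ranges over [-5, 5], width 10.
y ranges over [-1, 2], height 3.
Area = 10 × 3 = 30.

30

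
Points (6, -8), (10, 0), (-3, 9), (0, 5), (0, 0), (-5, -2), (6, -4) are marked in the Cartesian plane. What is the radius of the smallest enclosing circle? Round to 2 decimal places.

The minimum enclosing circle of a finite set is fixed by two of the points (as a diameter) or three (as a circumcircle).
The farthest pair is (6, -8)–(-3, 9) with squared distance 370. The circle on this segment as diameter has centre (1.5, 0.5) and r² = 370/4 = 92.5.
Check (10, 0): distance² to centre = 72.5 ≤ 92.5, so it lies inside.
All remaining points lie in this disk, and no smaller disk contains both endpoints, so this is the minimum enclosing circle.
r = √(92.5) ≈ 9.62.

9.62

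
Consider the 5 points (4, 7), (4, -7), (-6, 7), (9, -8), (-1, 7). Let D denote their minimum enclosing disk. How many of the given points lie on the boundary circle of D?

2

By Welzl's lemma the MEC is supported by two points (diametrically opposite) or three points (on a circumcircle).
The farthest pair is (-6, 7)–(9, -8) with squared distance 450. The circle on this segment as diameter has centre (1.5, -0.5) and r² = 450/4 = 112.5.
Check (4, 7): distance² to centre = 62.5 ≤ 112.5, so it lies inside.
All remaining points lie in this disk, and no smaller disk contains both endpoints, so this is the minimum enclosing circle.
The points at distance exactly r from the centre are (-6, 7), (9, -8) — 2 points.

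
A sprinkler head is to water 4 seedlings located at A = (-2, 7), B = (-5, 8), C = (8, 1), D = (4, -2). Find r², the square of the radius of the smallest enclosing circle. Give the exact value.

54.5

The farthest pair is B–C with squared distance 218. The circle on this segment as diameter has centre (1.5, 4.5) and r² = 218/4 = 54.5.
Check A: distance² to centre = 18.5 ≤ 54.5, so it lies inside.
All remaining points lie in this disk, and no smaller disk contains both endpoints, so this is the minimum enclosing circle.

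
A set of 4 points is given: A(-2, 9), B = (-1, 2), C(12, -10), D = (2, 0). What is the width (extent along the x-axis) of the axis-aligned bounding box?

14

max x = 12, min x = -2, so width = 14.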